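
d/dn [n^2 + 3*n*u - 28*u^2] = 2*n + 3*u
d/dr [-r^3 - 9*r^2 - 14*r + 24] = -3*r^2 - 18*r - 14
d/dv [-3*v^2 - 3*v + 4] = -6*v - 3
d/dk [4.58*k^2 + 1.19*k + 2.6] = 9.16*k + 1.19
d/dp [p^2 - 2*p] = 2*p - 2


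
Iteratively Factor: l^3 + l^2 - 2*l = (l - 1)*(l^2 + 2*l) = l*(l - 1)*(l + 2)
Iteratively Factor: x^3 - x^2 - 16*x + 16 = (x - 4)*(x^2 + 3*x - 4) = (x - 4)*(x - 1)*(x + 4)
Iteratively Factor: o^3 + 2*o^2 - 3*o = (o + 3)*(o^2 - o) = (o - 1)*(o + 3)*(o)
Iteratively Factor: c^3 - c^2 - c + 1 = (c - 1)*(c^2 - 1) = (c - 1)*(c + 1)*(c - 1)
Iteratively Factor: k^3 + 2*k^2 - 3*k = (k)*(k^2 + 2*k - 3) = k*(k - 1)*(k + 3)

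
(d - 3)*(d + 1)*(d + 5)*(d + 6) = d^4 + 9*d^3 + 5*d^2 - 93*d - 90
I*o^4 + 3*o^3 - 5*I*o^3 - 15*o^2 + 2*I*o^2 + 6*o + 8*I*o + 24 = (o - 4)*(o - 2)*(o - 3*I)*(I*o + I)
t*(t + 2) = t^2 + 2*t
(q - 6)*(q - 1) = q^2 - 7*q + 6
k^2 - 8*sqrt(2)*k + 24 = (k - 6*sqrt(2))*(k - 2*sqrt(2))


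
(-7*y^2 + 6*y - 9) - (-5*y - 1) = -7*y^2 + 11*y - 8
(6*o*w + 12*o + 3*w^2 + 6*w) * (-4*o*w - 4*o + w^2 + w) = -24*o^2*w^2 - 72*o^2*w - 48*o^2 - 6*o*w^3 - 18*o*w^2 - 12*o*w + 3*w^4 + 9*w^3 + 6*w^2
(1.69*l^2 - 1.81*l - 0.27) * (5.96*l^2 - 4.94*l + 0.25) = 10.0724*l^4 - 19.1362*l^3 + 7.7547*l^2 + 0.8813*l - 0.0675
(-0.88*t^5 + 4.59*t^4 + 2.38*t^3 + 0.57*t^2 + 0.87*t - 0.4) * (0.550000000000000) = -0.484*t^5 + 2.5245*t^4 + 1.309*t^3 + 0.3135*t^2 + 0.4785*t - 0.22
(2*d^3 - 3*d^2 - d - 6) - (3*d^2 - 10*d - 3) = 2*d^3 - 6*d^2 + 9*d - 3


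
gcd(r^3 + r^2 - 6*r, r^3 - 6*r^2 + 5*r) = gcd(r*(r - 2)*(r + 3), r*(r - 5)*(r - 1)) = r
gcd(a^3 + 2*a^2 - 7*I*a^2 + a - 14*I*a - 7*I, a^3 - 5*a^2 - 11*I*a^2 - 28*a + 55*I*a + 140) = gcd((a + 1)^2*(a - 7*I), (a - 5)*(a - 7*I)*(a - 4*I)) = a - 7*I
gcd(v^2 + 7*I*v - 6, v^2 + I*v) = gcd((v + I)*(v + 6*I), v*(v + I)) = v + I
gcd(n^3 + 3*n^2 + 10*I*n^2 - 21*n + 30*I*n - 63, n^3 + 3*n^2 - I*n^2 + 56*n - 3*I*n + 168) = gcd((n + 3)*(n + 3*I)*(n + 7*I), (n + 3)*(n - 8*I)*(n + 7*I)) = n^2 + n*(3 + 7*I) + 21*I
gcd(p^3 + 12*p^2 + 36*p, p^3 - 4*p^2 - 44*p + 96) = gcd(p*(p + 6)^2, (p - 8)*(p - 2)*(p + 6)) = p + 6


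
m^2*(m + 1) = m^3 + m^2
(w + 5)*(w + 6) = w^2 + 11*w + 30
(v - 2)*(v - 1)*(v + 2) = v^3 - v^2 - 4*v + 4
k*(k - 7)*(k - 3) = k^3 - 10*k^2 + 21*k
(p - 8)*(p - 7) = p^2 - 15*p + 56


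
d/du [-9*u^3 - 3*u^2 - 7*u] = -27*u^2 - 6*u - 7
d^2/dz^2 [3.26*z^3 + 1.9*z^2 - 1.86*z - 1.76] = 19.56*z + 3.8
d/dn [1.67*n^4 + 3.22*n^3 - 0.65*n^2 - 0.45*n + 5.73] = 6.68*n^3 + 9.66*n^2 - 1.3*n - 0.45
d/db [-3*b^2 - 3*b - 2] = -6*b - 3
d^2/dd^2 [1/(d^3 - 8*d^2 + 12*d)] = 2*(d*(8 - 3*d)*(d^2 - 8*d + 12) + (3*d^2 - 16*d + 12)^2)/(d^3*(d^2 - 8*d + 12)^3)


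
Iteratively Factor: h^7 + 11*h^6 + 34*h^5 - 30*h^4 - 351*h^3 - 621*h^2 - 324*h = (h + 3)*(h^6 + 8*h^5 + 10*h^4 - 60*h^3 - 171*h^2 - 108*h) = (h - 3)*(h + 3)*(h^5 + 11*h^4 + 43*h^3 + 69*h^2 + 36*h) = (h - 3)*(h + 3)^2*(h^4 + 8*h^3 + 19*h^2 + 12*h) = (h - 3)*(h + 1)*(h + 3)^2*(h^3 + 7*h^2 + 12*h) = h*(h - 3)*(h + 1)*(h + 3)^2*(h^2 + 7*h + 12) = h*(h - 3)*(h + 1)*(h + 3)^2*(h + 4)*(h + 3)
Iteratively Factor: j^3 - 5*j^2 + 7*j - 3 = (j - 1)*(j^2 - 4*j + 3) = (j - 3)*(j - 1)*(j - 1)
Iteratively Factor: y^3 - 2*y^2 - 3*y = (y)*(y^2 - 2*y - 3) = y*(y + 1)*(y - 3)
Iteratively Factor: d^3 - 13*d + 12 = (d + 4)*(d^2 - 4*d + 3) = (d - 1)*(d + 4)*(d - 3)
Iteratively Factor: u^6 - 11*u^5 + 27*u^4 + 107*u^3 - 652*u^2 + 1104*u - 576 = (u - 3)*(u^5 - 8*u^4 + 3*u^3 + 116*u^2 - 304*u + 192) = (u - 4)*(u - 3)*(u^4 - 4*u^3 - 13*u^2 + 64*u - 48) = (u - 4)*(u - 3)^2*(u^3 - u^2 - 16*u + 16) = (u - 4)*(u - 3)^2*(u + 4)*(u^2 - 5*u + 4) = (u - 4)^2*(u - 3)^2*(u + 4)*(u - 1)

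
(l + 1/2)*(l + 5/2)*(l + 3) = l^3 + 6*l^2 + 41*l/4 + 15/4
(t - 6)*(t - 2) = t^2 - 8*t + 12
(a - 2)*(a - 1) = a^2 - 3*a + 2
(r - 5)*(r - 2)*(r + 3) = r^3 - 4*r^2 - 11*r + 30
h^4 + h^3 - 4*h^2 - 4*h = h*(h - 2)*(h + 1)*(h + 2)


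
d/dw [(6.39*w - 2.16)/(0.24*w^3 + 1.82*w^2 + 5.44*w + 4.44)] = (-3.0672*w^3 - 10.0746*w^2 + 7.8624*w + 40.122)/(0.0576*w^6 + 0.8736*w^5 + 5.9236*w^4 + 21.9328*w^3 + 45.7552*w^2 + 48.3072*w + 19.7136)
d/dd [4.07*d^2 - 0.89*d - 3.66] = 8.14*d - 0.89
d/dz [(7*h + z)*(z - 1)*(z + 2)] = 14*h*z + 7*h + 3*z^2 + 2*z - 2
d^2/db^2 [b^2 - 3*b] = 2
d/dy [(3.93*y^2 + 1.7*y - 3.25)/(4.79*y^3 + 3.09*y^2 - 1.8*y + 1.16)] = (-18.8247*y^4 - 16.286*y^3 + 34.3755*y^2 + 29.2026*y - 3.878)/(22.9441*y^6 + 29.6022*y^5 - 7.6959*y^4 - 0.0112000000000005*y^3 + 10.4088*y^2 - 4.176*y + 1.3456)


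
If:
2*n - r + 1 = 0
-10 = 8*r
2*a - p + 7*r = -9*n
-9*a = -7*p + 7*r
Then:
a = 987/40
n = -9/8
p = 1219/40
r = -5/4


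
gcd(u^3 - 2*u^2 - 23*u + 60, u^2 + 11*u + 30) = u + 5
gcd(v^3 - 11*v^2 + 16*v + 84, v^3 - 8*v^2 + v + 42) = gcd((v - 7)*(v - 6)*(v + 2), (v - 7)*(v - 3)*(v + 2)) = v^2 - 5*v - 14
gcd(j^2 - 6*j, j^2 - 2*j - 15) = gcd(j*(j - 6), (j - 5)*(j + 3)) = 1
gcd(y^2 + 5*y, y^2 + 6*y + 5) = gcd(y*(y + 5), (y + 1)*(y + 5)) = y + 5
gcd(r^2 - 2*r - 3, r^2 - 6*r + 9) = r - 3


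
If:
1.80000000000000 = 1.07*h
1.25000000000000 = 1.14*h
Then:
No Solution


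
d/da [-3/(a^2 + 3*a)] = 3*(2*a + 3)/(a^2*(a + 3)^2)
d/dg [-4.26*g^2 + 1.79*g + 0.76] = 1.79 - 8.52*g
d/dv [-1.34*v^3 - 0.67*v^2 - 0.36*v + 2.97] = -4.02*v^2 - 1.34*v - 0.36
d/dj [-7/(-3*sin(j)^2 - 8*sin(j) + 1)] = -14*(3*sin(j) + 4)*cos(j)/(3*sin(j)^2 + 8*sin(j) - 1)^2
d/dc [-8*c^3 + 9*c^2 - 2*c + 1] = -24*c^2 + 18*c - 2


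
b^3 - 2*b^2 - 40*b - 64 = (b - 8)*(b + 2)*(b + 4)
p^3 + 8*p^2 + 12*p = p*(p + 2)*(p + 6)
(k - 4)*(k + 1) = k^2 - 3*k - 4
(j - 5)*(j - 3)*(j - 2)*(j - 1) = j^4 - 11*j^3 + 41*j^2 - 61*j + 30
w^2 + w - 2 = (w - 1)*(w + 2)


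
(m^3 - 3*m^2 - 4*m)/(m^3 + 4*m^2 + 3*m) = (m - 4)/(m + 3)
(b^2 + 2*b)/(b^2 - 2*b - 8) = b/(b - 4)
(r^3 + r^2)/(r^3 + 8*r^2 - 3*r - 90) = r^2*(r + 1)/(r^3 + 8*r^2 - 3*r - 90)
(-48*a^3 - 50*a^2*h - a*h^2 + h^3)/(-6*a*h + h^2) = (48*a^3 + 50*a^2*h + a*h^2 - h^3)/(h*(6*a - h))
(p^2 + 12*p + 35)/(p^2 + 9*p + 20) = (p + 7)/(p + 4)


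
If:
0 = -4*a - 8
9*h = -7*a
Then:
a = -2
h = 14/9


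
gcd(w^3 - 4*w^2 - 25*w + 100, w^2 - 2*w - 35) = w + 5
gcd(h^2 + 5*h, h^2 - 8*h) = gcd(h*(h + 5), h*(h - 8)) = h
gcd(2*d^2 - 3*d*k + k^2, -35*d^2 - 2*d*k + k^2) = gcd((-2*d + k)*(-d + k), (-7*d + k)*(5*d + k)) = 1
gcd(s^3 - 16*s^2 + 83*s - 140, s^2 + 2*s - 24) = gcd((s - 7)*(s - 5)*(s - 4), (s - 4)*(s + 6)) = s - 4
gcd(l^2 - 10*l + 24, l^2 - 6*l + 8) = l - 4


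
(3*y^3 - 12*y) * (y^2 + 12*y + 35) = 3*y^5 + 36*y^4 + 93*y^3 - 144*y^2 - 420*y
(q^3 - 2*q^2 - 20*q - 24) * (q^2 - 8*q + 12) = q^5 - 10*q^4 + 8*q^3 + 112*q^2 - 48*q - 288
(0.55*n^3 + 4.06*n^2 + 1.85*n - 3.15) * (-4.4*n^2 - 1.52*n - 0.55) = -2.42*n^5 - 18.7*n^4 - 14.6137*n^3 + 8.815*n^2 + 3.7705*n + 1.7325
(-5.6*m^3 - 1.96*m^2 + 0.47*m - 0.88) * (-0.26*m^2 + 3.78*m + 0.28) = 1.456*m^5 - 20.6584*m^4 - 9.099*m^3 + 1.4566*m^2 - 3.1948*m - 0.2464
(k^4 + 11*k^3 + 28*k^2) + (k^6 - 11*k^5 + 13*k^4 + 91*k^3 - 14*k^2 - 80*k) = k^6 - 11*k^5 + 14*k^4 + 102*k^3 + 14*k^2 - 80*k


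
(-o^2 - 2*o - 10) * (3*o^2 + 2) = -3*o^4 - 6*o^3 - 32*o^2 - 4*o - 20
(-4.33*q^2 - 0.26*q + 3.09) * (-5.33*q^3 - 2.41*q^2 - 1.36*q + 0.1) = 23.0789*q^5 + 11.8211*q^4 - 9.9543*q^3 - 7.5263*q^2 - 4.2284*q + 0.309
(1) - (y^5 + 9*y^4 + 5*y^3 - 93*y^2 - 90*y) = -y^5 - 9*y^4 - 5*y^3 + 93*y^2 + 90*y + 1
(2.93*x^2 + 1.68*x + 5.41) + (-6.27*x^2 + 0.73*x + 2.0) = -3.34*x^2 + 2.41*x + 7.41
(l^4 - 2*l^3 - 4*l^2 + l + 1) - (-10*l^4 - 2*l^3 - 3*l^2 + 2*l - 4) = 11*l^4 - l^2 - l + 5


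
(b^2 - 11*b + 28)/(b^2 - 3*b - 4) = (b - 7)/(b + 1)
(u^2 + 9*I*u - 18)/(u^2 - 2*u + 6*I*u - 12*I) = (u + 3*I)/(u - 2)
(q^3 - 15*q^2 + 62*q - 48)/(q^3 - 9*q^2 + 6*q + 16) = (q^2 - 7*q + 6)/(q^2 - q - 2)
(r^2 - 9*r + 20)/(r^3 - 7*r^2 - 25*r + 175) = (r - 4)/(r^2 - 2*r - 35)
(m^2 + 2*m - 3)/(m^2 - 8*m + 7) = (m + 3)/(m - 7)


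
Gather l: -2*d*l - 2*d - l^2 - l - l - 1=-2*d - l^2 + l*(-2*d - 2) - 1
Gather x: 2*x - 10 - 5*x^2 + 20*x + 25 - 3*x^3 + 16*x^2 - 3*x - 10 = -3*x^3 + 11*x^2 + 19*x + 5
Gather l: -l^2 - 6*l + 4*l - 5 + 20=-l^2 - 2*l + 15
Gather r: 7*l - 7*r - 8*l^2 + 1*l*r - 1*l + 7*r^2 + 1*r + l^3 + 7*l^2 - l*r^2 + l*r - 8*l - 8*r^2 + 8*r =l^3 - l^2 - 2*l + r^2*(-l - 1) + r*(2*l + 2)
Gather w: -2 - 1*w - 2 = -w - 4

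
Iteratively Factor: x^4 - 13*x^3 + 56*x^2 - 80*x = (x - 4)*(x^3 - 9*x^2 + 20*x) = (x - 5)*(x - 4)*(x^2 - 4*x) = x*(x - 5)*(x - 4)*(x - 4)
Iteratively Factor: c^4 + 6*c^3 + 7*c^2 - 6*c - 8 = (c + 2)*(c^3 + 4*c^2 - c - 4) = (c + 1)*(c + 2)*(c^2 + 3*c - 4) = (c + 1)*(c + 2)*(c + 4)*(c - 1)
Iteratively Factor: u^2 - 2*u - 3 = (u - 3)*(u + 1)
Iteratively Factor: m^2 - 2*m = (m)*(m - 2)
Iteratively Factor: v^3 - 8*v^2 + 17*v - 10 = (v - 2)*(v^2 - 6*v + 5) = (v - 2)*(v - 1)*(v - 5)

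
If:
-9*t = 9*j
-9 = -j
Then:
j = 9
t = -9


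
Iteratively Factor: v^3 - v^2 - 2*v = (v + 1)*(v^2 - 2*v) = (v - 2)*(v + 1)*(v)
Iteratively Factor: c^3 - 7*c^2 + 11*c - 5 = (c - 5)*(c^2 - 2*c + 1) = (c - 5)*(c - 1)*(c - 1)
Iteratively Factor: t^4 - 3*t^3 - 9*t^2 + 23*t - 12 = (t - 1)*(t^3 - 2*t^2 - 11*t + 12) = (t - 1)*(t + 3)*(t^2 - 5*t + 4) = (t - 4)*(t - 1)*(t + 3)*(t - 1)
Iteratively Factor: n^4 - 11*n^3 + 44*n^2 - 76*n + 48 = (n - 3)*(n^3 - 8*n^2 + 20*n - 16) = (n - 4)*(n - 3)*(n^2 - 4*n + 4) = (n - 4)*(n - 3)*(n - 2)*(n - 2)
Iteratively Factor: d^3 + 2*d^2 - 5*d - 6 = (d + 1)*(d^2 + d - 6) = (d + 1)*(d + 3)*(d - 2)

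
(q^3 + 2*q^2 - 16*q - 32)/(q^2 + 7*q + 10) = (q^2 - 16)/(q + 5)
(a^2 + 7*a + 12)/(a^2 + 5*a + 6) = (a + 4)/(a + 2)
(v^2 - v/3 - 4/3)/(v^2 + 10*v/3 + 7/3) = (3*v - 4)/(3*v + 7)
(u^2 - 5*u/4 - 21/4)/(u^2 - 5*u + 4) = (4*u^2 - 5*u - 21)/(4*(u^2 - 5*u + 4))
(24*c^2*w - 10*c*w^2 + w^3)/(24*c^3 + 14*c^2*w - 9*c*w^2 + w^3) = w/(c + w)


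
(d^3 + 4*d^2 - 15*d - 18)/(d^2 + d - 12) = (d^2 + 7*d + 6)/(d + 4)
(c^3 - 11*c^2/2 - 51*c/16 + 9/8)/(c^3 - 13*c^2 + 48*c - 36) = (c^2 + c/2 - 3/16)/(c^2 - 7*c + 6)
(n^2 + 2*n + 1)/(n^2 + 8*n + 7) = (n + 1)/(n + 7)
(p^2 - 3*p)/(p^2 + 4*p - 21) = p/(p + 7)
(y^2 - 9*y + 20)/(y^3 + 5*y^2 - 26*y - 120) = (y - 4)/(y^2 + 10*y + 24)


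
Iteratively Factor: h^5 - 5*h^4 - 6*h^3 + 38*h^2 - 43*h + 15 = (h - 1)*(h^4 - 4*h^3 - 10*h^2 + 28*h - 15) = (h - 1)^2*(h^3 - 3*h^2 - 13*h + 15) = (h - 1)^3*(h^2 - 2*h - 15) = (h - 1)^3*(h + 3)*(h - 5)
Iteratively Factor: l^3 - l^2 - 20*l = (l - 5)*(l^2 + 4*l) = (l - 5)*(l + 4)*(l)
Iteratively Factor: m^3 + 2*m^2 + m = (m + 1)*(m^2 + m) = (m + 1)^2*(m)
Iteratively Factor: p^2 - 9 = (p - 3)*(p + 3)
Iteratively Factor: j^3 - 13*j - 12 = (j - 4)*(j^2 + 4*j + 3) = (j - 4)*(j + 3)*(j + 1)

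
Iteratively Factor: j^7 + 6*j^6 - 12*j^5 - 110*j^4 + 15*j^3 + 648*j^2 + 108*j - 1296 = (j - 2)*(j^6 + 8*j^5 + 4*j^4 - 102*j^3 - 189*j^2 + 270*j + 648) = (j - 2)*(j + 3)*(j^5 + 5*j^4 - 11*j^3 - 69*j^2 + 18*j + 216) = (j - 2)^2*(j + 3)*(j^4 + 7*j^3 + 3*j^2 - 63*j - 108) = (j - 3)*(j - 2)^2*(j + 3)*(j^3 + 10*j^2 + 33*j + 36) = (j - 3)*(j - 2)^2*(j + 3)^2*(j^2 + 7*j + 12) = (j - 3)*(j - 2)^2*(j + 3)^2*(j + 4)*(j + 3)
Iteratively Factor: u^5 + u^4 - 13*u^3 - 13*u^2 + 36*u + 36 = (u - 3)*(u^4 + 4*u^3 - u^2 - 16*u - 12) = (u - 3)*(u - 2)*(u^3 + 6*u^2 + 11*u + 6) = (u - 3)*(u - 2)*(u + 1)*(u^2 + 5*u + 6) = (u - 3)*(u - 2)*(u + 1)*(u + 2)*(u + 3)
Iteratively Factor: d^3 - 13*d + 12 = (d - 3)*(d^2 + 3*d - 4) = (d - 3)*(d - 1)*(d + 4)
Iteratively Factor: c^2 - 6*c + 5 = (c - 5)*(c - 1)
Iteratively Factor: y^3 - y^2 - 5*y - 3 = (y - 3)*(y^2 + 2*y + 1) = (y - 3)*(y + 1)*(y + 1)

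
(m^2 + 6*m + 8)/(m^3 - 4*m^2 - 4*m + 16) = (m + 4)/(m^2 - 6*m + 8)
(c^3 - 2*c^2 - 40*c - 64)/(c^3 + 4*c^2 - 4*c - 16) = (c - 8)/(c - 2)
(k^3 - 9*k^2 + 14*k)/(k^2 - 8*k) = (k^2 - 9*k + 14)/(k - 8)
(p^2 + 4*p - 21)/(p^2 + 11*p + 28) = (p - 3)/(p + 4)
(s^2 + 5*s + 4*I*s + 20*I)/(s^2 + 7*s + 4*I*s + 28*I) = (s + 5)/(s + 7)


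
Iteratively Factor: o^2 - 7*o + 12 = (o - 4)*(o - 3)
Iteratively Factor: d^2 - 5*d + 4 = (d - 4)*(d - 1)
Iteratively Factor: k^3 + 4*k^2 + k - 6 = (k + 2)*(k^2 + 2*k - 3) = (k + 2)*(k + 3)*(k - 1)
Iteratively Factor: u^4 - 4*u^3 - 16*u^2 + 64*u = (u)*(u^3 - 4*u^2 - 16*u + 64) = u*(u + 4)*(u^2 - 8*u + 16) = u*(u - 4)*(u + 4)*(u - 4)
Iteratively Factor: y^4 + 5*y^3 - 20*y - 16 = (y - 2)*(y^3 + 7*y^2 + 14*y + 8) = (y - 2)*(y + 1)*(y^2 + 6*y + 8) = (y - 2)*(y + 1)*(y + 2)*(y + 4)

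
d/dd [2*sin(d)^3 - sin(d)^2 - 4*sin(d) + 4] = 2*(3*sin(d)^2 - sin(d) - 2)*cos(d)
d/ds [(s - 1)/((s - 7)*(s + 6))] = (-s^2 + 2*s - 43)/(s^4 - 2*s^3 - 83*s^2 + 84*s + 1764)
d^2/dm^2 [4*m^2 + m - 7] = 8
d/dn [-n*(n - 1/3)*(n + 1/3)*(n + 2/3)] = -4*n^3 - 2*n^2 + 2*n/9 + 2/27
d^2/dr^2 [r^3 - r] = 6*r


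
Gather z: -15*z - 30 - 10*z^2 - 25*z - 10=-10*z^2 - 40*z - 40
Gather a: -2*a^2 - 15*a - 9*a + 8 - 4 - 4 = -2*a^2 - 24*a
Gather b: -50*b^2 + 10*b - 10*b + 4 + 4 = 8 - 50*b^2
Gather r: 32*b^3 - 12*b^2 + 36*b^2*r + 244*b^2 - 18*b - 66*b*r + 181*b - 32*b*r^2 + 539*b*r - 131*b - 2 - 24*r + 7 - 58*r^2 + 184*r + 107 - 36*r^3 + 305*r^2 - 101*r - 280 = 32*b^3 + 232*b^2 + 32*b - 36*r^3 + r^2*(247 - 32*b) + r*(36*b^2 + 473*b + 59) - 168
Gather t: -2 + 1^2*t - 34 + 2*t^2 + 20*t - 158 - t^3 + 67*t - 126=-t^3 + 2*t^2 + 88*t - 320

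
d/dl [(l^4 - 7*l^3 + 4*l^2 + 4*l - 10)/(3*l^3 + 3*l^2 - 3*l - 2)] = (3*l^6 + 6*l^5 - 42*l^4 + 10*l^3 + 108*l^2 + 44*l - 38)/(9*l^6 + 18*l^5 - 9*l^4 - 30*l^3 - 3*l^2 + 12*l + 4)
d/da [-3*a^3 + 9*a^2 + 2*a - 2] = -9*a^2 + 18*a + 2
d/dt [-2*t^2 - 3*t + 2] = -4*t - 3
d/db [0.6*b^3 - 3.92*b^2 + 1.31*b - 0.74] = 1.8*b^2 - 7.84*b + 1.31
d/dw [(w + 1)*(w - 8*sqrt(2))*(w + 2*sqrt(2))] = 3*w^2 - 12*sqrt(2)*w + 2*w - 32 - 6*sqrt(2)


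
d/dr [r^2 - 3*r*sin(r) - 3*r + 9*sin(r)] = -3*r*cos(r) + 2*r - 3*sin(r) + 9*cos(r) - 3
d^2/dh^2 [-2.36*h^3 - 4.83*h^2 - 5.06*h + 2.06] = -14.16*h - 9.66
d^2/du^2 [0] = 0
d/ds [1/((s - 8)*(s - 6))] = 2*(7 - s)/(s^4 - 28*s^3 + 292*s^2 - 1344*s + 2304)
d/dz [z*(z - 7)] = 2*z - 7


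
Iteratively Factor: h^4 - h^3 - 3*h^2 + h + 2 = (h - 1)*(h^3 - 3*h - 2) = (h - 1)*(h + 1)*(h^2 - h - 2) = (h - 1)*(h + 1)^2*(h - 2)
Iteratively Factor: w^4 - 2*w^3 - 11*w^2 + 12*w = (w - 4)*(w^3 + 2*w^2 - 3*w) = w*(w - 4)*(w^2 + 2*w - 3) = w*(w - 4)*(w + 3)*(w - 1)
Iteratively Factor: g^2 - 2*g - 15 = (g - 5)*(g + 3)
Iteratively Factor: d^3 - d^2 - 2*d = (d + 1)*(d^2 - 2*d) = d*(d + 1)*(d - 2)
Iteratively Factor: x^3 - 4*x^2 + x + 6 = (x + 1)*(x^2 - 5*x + 6) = (x - 2)*(x + 1)*(x - 3)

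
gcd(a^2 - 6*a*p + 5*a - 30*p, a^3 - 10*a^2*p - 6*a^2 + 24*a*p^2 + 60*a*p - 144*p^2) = -a + 6*p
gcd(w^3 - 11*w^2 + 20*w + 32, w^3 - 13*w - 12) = w^2 - 3*w - 4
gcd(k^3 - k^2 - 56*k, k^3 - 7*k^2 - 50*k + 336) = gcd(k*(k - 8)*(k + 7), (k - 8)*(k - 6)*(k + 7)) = k^2 - k - 56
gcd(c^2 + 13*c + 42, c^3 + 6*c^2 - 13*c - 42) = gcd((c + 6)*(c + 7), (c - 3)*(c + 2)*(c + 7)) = c + 7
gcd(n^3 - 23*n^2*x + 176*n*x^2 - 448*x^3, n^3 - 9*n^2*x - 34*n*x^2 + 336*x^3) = n^2 - 15*n*x + 56*x^2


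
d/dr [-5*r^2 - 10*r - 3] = -10*r - 10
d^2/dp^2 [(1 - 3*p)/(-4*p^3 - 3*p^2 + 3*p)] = 6*(48*p^5 + 4*p^4 - 11*p^3 + 3*p^2 + 9*p - 3)/(p^3*(64*p^6 + 144*p^5 - 36*p^4 - 189*p^3 + 27*p^2 + 81*p - 27))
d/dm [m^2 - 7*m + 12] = 2*m - 7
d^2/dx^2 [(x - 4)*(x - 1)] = 2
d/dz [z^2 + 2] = 2*z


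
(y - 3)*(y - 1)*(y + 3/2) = y^3 - 5*y^2/2 - 3*y + 9/2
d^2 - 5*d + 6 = (d - 3)*(d - 2)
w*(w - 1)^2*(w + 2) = w^4 - 3*w^2 + 2*w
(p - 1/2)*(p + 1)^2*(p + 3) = p^4 + 9*p^3/2 + 9*p^2/2 - p/2 - 3/2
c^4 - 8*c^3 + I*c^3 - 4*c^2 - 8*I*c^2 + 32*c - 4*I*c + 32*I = (c - 8)*(c - 2)*(c + 2)*(c + I)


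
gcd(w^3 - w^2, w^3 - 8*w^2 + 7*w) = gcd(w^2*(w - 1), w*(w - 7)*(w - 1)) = w^2 - w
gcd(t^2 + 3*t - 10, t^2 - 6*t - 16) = 1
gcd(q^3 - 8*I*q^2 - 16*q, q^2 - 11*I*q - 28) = q - 4*I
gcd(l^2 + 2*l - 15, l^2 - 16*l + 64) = 1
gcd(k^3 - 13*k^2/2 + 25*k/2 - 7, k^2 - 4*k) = 1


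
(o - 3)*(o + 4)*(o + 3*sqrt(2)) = o^3 + o^2 + 3*sqrt(2)*o^2 - 12*o + 3*sqrt(2)*o - 36*sqrt(2)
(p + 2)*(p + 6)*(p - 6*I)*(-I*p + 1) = -I*p^4 - 5*p^3 - 8*I*p^3 - 40*p^2 - 18*I*p^2 - 60*p - 48*I*p - 72*I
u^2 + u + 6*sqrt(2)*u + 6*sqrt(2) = (u + 1)*(u + 6*sqrt(2))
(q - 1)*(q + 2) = q^2 + q - 2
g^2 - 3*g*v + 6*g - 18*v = (g + 6)*(g - 3*v)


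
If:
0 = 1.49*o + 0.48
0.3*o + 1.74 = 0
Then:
No Solution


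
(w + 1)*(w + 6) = w^2 + 7*w + 6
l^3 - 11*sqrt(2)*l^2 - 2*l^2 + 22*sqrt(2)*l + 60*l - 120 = (l - 2)*(l - 6*sqrt(2))*(l - 5*sqrt(2))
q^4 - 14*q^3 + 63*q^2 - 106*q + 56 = (q - 7)*(q - 4)*(q - 2)*(q - 1)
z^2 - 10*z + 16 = (z - 8)*(z - 2)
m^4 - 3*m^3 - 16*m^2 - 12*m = m*(m - 6)*(m + 1)*(m + 2)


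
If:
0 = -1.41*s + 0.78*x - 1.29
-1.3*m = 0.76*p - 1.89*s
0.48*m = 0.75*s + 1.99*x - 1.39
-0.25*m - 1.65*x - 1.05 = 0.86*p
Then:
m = 2.35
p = -4.46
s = -0.18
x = 1.33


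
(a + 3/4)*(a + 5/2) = a^2 + 13*a/4 + 15/8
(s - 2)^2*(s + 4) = s^3 - 12*s + 16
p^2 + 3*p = p*(p + 3)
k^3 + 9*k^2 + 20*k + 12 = (k + 1)*(k + 2)*(k + 6)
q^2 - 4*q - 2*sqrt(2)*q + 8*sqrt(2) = (q - 4)*(q - 2*sqrt(2))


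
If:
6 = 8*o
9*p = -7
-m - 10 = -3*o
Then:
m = -31/4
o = 3/4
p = -7/9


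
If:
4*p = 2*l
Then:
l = 2*p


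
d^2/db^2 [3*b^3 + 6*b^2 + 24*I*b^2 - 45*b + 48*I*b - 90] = 18*b + 12 + 48*I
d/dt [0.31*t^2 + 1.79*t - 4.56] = 0.62*t + 1.79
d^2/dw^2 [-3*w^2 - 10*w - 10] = -6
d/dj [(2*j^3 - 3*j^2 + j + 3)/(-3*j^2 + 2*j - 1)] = (-6*j^4 + 8*j^3 - 9*j^2 + 24*j - 7)/(9*j^4 - 12*j^3 + 10*j^2 - 4*j + 1)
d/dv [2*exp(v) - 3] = 2*exp(v)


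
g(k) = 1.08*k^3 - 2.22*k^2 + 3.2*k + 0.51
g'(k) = 3.24*k^2 - 4.44*k + 3.2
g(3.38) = 27.67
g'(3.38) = 25.21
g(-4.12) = -125.89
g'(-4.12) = 76.49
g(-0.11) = 0.13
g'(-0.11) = 3.73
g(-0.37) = -1.03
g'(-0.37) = 5.29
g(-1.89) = -20.76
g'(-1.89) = 23.17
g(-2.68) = -44.80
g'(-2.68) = 38.37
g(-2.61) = -42.17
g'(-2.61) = 36.86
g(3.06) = 20.46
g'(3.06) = 19.95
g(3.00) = 19.29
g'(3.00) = 19.04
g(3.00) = 19.29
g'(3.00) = 19.04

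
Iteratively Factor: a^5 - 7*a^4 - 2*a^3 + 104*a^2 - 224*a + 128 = (a - 2)*(a^4 - 5*a^3 - 12*a^2 + 80*a - 64) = (a - 4)*(a - 2)*(a^3 - a^2 - 16*a + 16) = (a - 4)*(a - 2)*(a + 4)*(a^2 - 5*a + 4) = (a - 4)*(a - 2)*(a - 1)*(a + 4)*(a - 4)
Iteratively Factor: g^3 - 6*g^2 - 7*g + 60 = (g - 5)*(g^2 - g - 12) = (g - 5)*(g + 3)*(g - 4)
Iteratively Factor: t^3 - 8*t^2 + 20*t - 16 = (t - 4)*(t^2 - 4*t + 4) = (t - 4)*(t - 2)*(t - 2)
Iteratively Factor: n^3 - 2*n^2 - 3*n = (n)*(n^2 - 2*n - 3) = n*(n - 3)*(n + 1)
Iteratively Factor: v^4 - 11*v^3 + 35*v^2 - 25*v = (v - 5)*(v^3 - 6*v^2 + 5*v) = v*(v - 5)*(v^2 - 6*v + 5) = v*(v - 5)^2*(v - 1)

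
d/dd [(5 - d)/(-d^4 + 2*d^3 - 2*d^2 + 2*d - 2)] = (d^4 - 2*d^3 + 2*d^2 - 2*d - 2*(d - 5)*(2*d^3 - 3*d^2 + 2*d - 1) + 2)/(d^4 - 2*d^3 + 2*d^2 - 2*d + 2)^2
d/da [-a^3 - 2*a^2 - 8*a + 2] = -3*a^2 - 4*a - 8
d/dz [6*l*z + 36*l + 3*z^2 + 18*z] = 6*l + 6*z + 18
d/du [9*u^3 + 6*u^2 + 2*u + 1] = 27*u^2 + 12*u + 2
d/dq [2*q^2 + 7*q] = 4*q + 7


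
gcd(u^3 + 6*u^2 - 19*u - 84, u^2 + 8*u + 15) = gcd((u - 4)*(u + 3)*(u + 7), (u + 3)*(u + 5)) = u + 3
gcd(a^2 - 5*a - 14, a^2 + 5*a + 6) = a + 2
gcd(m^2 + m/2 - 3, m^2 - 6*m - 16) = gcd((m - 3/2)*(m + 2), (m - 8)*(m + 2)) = m + 2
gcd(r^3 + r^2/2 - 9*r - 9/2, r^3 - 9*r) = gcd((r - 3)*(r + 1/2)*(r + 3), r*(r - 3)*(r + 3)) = r^2 - 9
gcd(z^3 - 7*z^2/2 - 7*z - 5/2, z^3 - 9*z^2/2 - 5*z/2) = z^2 - 9*z/2 - 5/2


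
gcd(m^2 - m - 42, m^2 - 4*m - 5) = 1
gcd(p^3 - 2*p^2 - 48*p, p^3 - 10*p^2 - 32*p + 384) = p^2 - 2*p - 48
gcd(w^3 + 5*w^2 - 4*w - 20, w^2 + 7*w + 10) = w^2 + 7*w + 10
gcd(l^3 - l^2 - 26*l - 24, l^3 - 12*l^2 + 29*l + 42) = l^2 - 5*l - 6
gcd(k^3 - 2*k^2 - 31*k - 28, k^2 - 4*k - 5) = k + 1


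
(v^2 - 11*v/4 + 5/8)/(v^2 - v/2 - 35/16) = 2*(-8*v^2 + 22*v - 5)/(-16*v^2 + 8*v + 35)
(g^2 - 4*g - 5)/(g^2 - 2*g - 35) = (-g^2 + 4*g + 5)/(-g^2 + 2*g + 35)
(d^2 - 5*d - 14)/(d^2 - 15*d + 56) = (d + 2)/(d - 8)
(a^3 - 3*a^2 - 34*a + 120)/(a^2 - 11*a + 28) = (a^2 + a - 30)/(a - 7)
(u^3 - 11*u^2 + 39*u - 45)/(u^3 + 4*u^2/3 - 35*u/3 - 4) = 3*(u^2 - 8*u + 15)/(3*u^2 + 13*u + 4)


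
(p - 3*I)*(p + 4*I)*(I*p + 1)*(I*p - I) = -p^4 + p^3 - 13*p^2 + 13*p + 12*I*p - 12*I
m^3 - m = m*(m - 1)*(m + 1)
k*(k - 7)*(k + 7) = k^3 - 49*k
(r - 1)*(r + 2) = r^2 + r - 2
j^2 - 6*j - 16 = (j - 8)*(j + 2)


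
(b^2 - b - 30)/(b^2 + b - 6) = (b^2 - b - 30)/(b^2 + b - 6)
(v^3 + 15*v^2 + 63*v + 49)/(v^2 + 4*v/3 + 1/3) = 3*(v^2 + 14*v + 49)/(3*v + 1)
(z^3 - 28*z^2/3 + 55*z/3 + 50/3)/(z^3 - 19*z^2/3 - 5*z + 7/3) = (3*z^3 - 28*z^2 + 55*z + 50)/(3*z^3 - 19*z^2 - 15*z + 7)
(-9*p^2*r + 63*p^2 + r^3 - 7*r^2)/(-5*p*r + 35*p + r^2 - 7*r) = (9*p^2 - r^2)/(5*p - r)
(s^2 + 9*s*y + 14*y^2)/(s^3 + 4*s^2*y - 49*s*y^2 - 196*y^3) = (-s - 2*y)/(-s^2 + 3*s*y + 28*y^2)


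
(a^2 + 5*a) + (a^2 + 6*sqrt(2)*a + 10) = 2*a^2 + 5*a + 6*sqrt(2)*a + 10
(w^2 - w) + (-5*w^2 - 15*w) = -4*w^2 - 16*w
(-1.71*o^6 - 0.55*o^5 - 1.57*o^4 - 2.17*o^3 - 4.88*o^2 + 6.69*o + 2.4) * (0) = 0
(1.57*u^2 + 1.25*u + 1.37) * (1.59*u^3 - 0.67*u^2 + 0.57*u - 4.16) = 2.4963*u^5 + 0.9356*u^4 + 2.2357*u^3 - 6.7366*u^2 - 4.4191*u - 5.6992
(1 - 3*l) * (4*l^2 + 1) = -12*l^3 + 4*l^2 - 3*l + 1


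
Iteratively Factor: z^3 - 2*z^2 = (z - 2)*(z^2) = z*(z - 2)*(z)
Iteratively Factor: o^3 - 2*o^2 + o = (o - 1)*(o^2 - o) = (o - 1)^2*(o)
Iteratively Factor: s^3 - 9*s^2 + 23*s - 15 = (s - 5)*(s^2 - 4*s + 3) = (s - 5)*(s - 1)*(s - 3)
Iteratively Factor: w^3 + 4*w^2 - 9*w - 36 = (w + 4)*(w^2 - 9) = (w + 3)*(w + 4)*(w - 3)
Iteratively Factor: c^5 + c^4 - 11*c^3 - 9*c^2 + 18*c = (c)*(c^4 + c^3 - 11*c^2 - 9*c + 18) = c*(c - 3)*(c^3 + 4*c^2 + c - 6) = c*(c - 3)*(c - 1)*(c^2 + 5*c + 6) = c*(c - 3)*(c - 1)*(c + 2)*(c + 3)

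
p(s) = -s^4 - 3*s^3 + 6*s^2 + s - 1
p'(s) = -4*s^3 - 9*s^2 + 12*s + 1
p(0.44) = 0.31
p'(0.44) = 4.20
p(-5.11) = -130.98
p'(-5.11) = 238.40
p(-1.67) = 20.26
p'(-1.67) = -25.51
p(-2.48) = 41.35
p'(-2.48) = -23.10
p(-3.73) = 40.86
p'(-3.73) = 38.60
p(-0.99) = 5.84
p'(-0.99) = -15.82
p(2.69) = -65.65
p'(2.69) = -109.71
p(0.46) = 0.39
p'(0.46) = 4.23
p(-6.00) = -439.00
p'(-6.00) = 469.00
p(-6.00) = -439.00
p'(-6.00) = 469.00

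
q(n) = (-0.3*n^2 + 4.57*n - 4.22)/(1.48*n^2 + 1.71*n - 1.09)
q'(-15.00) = -0.02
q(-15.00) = -0.46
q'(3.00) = -0.08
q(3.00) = 0.39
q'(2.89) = -0.08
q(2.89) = 0.40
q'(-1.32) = -47.07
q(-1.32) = 14.02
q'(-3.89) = -0.74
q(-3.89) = -1.81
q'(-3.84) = -0.77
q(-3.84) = -1.85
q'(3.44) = -0.08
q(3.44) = 0.36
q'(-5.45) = -0.25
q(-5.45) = -1.13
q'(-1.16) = -19.48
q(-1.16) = 9.17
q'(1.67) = 0.11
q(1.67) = 0.44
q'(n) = (4.57 - 0.6*n)/(1.48*n^2 + 1.71*n - 1.09) + (-2.96*n - 1.71)*(-0.3*n^2 + 4.57*n - 4.22)/(1.48*n^2 + 1.71*n - 1.09)^2 = (-7.2766*n^2 + 13.1452*n + 2.2349)/(2.1904*n^4 + 5.0616*n^3 - 0.302300000000001*n^2 - 3.7278*n + 1.1881)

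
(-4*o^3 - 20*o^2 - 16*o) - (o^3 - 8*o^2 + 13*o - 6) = -5*o^3 - 12*o^2 - 29*o + 6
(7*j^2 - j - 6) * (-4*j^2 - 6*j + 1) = -28*j^4 - 38*j^3 + 37*j^2 + 35*j - 6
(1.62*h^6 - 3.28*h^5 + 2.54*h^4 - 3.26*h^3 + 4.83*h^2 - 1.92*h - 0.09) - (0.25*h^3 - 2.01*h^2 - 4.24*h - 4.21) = 1.62*h^6 - 3.28*h^5 + 2.54*h^4 - 3.51*h^3 + 6.84*h^2 + 2.32*h + 4.12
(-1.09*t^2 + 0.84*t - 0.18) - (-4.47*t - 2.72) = -1.09*t^2 + 5.31*t + 2.54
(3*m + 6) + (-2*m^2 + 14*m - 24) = -2*m^2 + 17*m - 18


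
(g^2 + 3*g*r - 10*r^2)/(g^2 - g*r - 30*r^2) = (-g + 2*r)/(-g + 6*r)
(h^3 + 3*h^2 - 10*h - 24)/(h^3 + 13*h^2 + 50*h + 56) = (h - 3)/(h + 7)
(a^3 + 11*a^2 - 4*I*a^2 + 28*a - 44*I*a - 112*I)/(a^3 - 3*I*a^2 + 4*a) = (a^2 + 11*a + 28)/(a*(a + I))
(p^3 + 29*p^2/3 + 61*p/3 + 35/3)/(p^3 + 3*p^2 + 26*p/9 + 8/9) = 3*(3*p^2 + 26*p + 35)/(9*p^2 + 18*p + 8)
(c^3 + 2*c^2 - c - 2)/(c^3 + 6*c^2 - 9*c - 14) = (c^2 + c - 2)/(c^2 + 5*c - 14)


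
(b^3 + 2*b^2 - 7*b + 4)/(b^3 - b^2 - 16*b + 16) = (b - 1)/(b - 4)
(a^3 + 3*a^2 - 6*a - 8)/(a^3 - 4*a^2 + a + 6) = (a + 4)/(a - 3)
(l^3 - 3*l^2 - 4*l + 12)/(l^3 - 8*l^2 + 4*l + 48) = (l^2 - 5*l + 6)/(l^2 - 10*l + 24)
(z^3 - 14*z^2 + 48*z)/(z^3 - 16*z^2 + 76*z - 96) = z/(z - 2)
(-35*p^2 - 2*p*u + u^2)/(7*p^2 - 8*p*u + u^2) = (-5*p - u)/(p - u)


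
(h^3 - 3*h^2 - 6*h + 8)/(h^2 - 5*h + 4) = h + 2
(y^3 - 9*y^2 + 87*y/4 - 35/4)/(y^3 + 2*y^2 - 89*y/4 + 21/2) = (y - 5)/(y + 6)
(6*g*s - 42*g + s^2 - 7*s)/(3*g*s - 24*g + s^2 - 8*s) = (6*g*s - 42*g + s^2 - 7*s)/(3*g*s - 24*g + s^2 - 8*s)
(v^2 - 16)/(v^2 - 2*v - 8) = (v + 4)/(v + 2)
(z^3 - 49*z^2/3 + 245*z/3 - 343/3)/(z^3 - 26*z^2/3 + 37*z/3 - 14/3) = (3*z^2 - 28*z + 49)/(3*z^2 - 5*z + 2)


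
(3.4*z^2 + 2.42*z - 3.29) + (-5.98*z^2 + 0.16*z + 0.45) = -2.58*z^2 + 2.58*z - 2.84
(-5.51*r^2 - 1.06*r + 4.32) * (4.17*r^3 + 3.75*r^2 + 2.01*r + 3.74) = -22.9767*r^5 - 25.0827*r^4 + 2.9643*r^3 - 6.538*r^2 + 4.7188*r + 16.1568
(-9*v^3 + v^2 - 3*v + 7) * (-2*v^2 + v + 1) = 18*v^5 - 11*v^4 - 2*v^3 - 16*v^2 + 4*v + 7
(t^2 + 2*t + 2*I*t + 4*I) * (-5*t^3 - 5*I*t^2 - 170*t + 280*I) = -5*t^5 - 10*t^4 - 15*I*t^4 - 160*t^3 - 30*I*t^3 - 320*t^2 - 60*I*t^2 - 560*t - 120*I*t - 1120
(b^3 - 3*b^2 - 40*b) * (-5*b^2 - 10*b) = -5*b^5 + 5*b^4 + 230*b^3 + 400*b^2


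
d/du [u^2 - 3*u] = 2*u - 3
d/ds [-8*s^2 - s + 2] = -16*s - 1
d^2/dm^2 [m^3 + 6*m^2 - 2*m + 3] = 6*m + 12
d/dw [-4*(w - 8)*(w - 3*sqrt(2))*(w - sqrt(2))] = -12*w^2 + 32*sqrt(2)*w + 64*w - 128*sqrt(2) - 24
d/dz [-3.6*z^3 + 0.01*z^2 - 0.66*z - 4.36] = -10.8*z^2 + 0.02*z - 0.66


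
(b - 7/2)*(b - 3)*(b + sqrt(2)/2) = b^3 - 13*b^2/2 + sqrt(2)*b^2/2 - 13*sqrt(2)*b/4 + 21*b/2 + 21*sqrt(2)/4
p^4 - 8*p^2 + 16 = (p - 2)^2*(p + 2)^2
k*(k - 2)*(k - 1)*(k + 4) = k^4 + k^3 - 10*k^2 + 8*k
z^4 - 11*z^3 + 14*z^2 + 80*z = z*(z - 8)*(z - 5)*(z + 2)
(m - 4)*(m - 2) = m^2 - 6*m + 8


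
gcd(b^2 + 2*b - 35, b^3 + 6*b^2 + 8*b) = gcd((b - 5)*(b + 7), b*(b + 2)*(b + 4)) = 1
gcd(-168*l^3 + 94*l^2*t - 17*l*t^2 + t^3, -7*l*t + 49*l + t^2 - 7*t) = -7*l + t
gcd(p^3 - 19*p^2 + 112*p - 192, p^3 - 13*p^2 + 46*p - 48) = p^2 - 11*p + 24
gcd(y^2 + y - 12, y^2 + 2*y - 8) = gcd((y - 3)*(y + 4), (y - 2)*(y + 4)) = y + 4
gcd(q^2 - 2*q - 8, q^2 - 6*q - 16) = q + 2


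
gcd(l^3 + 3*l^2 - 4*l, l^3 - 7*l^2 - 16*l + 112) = l + 4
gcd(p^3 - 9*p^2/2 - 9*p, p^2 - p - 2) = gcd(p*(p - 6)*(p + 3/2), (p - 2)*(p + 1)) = 1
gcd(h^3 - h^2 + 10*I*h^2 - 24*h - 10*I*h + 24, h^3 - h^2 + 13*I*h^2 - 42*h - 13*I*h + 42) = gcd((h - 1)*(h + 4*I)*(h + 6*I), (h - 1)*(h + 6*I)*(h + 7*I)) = h^2 + h*(-1 + 6*I) - 6*I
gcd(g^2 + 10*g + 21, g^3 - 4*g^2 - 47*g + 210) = g + 7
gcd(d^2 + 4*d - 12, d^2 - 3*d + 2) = d - 2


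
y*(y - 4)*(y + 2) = y^3 - 2*y^2 - 8*y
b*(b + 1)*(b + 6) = b^3 + 7*b^2 + 6*b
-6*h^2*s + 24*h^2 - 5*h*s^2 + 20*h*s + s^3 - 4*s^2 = (-6*h + s)*(h + s)*(s - 4)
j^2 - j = j*(j - 1)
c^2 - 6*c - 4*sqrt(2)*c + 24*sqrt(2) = (c - 6)*(c - 4*sqrt(2))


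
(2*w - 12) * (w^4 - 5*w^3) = 2*w^5 - 22*w^4 + 60*w^3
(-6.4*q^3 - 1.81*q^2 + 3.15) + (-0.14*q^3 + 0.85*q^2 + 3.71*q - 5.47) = -6.54*q^3 - 0.96*q^2 + 3.71*q - 2.32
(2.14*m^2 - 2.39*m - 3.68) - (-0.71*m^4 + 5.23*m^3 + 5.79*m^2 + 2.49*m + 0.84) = 0.71*m^4 - 5.23*m^3 - 3.65*m^2 - 4.88*m - 4.52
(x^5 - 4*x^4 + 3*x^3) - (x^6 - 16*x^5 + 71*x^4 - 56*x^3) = -x^6 + 17*x^5 - 75*x^4 + 59*x^3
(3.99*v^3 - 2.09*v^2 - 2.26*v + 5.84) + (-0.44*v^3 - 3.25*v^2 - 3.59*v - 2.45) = 3.55*v^3 - 5.34*v^2 - 5.85*v + 3.39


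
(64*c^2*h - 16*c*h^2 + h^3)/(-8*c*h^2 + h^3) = (-8*c + h)/h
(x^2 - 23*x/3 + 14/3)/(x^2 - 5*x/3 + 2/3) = (x - 7)/(x - 1)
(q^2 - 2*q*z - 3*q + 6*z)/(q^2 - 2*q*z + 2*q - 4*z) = (q - 3)/(q + 2)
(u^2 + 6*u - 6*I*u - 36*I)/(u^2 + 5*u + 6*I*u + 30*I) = (u^2 + 6*u*(1 - I) - 36*I)/(u^2 + u*(5 + 6*I) + 30*I)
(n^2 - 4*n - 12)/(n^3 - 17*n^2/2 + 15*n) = 2*(n + 2)/(n*(2*n - 5))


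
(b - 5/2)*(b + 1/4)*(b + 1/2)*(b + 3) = b^4 + 5*b^3/4 - 7*b^2 - 89*b/16 - 15/16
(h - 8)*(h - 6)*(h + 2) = h^3 - 12*h^2 + 20*h + 96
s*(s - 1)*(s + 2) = s^3 + s^2 - 2*s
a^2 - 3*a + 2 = (a - 2)*(a - 1)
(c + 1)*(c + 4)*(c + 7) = c^3 + 12*c^2 + 39*c + 28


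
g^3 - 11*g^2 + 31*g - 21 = (g - 7)*(g - 3)*(g - 1)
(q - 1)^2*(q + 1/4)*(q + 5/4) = q^4 - q^3/2 - 27*q^2/16 + 7*q/8 + 5/16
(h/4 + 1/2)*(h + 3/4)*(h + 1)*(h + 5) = h^4/4 + 35*h^3/16 + 23*h^2/4 + 91*h/16 + 15/8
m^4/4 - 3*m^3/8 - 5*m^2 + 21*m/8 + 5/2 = (m/4 + 1)*(m - 5)*(m - 1)*(m + 1/2)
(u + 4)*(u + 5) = u^2 + 9*u + 20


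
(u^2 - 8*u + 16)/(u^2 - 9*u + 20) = (u - 4)/(u - 5)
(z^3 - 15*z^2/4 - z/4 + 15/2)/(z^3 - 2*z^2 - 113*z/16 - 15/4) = 4*(z^2 - 5*z + 6)/(4*z^2 - 13*z - 12)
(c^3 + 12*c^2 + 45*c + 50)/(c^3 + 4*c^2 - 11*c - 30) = (c + 5)/(c - 3)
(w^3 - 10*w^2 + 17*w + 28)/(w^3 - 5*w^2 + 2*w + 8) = (w - 7)/(w - 2)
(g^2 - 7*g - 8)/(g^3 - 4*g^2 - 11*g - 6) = (g - 8)/(g^2 - 5*g - 6)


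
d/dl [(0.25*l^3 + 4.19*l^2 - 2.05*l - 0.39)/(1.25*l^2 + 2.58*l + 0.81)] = (0.3125*l^4 + 1.29*l^3 + 13.9802*l^2 + 7.7628*l - 0.6543)/(1.5625*l^4 + 6.45*l^3 + 8.6814*l^2 + 4.1796*l + 0.6561)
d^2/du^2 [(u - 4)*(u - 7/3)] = 2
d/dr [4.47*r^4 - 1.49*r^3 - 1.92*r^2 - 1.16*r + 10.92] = 17.88*r^3 - 4.47*r^2 - 3.84*r - 1.16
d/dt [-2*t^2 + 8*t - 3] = 8 - 4*t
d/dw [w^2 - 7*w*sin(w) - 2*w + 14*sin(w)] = -7*w*cos(w) + 2*w - 7*sin(w) + 14*cos(w) - 2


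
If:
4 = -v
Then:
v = -4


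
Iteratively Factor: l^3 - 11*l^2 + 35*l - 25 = (l - 5)*(l^2 - 6*l + 5) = (l - 5)*(l - 1)*(l - 5)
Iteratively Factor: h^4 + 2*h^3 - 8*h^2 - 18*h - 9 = (h + 1)*(h^3 + h^2 - 9*h - 9) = (h - 3)*(h + 1)*(h^2 + 4*h + 3) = (h - 3)*(h + 1)^2*(h + 3)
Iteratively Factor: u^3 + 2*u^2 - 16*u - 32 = (u + 4)*(u^2 - 2*u - 8) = (u - 4)*(u + 4)*(u + 2)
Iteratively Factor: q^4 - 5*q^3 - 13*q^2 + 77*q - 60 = (q - 5)*(q^3 - 13*q + 12) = (q - 5)*(q + 4)*(q^2 - 4*q + 3) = (q - 5)*(q - 1)*(q + 4)*(q - 3)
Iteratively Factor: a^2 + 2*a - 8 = (a - 2)*(a + 4)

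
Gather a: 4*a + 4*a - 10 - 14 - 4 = 8*a - 28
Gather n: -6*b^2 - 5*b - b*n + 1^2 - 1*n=-6*b^2 - 5*b + n*(-b - 1) + 1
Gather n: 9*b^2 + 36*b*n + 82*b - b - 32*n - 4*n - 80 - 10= 9*b^2 + 81*b + n*(36*b - 36) - 90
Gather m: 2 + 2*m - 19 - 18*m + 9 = -16*m - 8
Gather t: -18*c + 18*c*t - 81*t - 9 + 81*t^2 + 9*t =-18*c + 81*t^2 + t*(18*c - 72) - 9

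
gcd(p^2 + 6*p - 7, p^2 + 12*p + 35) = p + 7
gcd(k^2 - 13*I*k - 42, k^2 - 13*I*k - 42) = k^2 - 13*I*k - 42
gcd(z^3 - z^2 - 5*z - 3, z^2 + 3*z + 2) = z + 1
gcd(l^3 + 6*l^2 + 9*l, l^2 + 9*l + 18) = l + 3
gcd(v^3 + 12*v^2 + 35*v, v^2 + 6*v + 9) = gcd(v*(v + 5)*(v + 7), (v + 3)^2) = 1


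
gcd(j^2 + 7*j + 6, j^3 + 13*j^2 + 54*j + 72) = j + 6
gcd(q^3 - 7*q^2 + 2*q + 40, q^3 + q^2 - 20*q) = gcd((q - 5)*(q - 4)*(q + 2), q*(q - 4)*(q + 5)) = q - 4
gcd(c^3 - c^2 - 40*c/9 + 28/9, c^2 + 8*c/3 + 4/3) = c + 2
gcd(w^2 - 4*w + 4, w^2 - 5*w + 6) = w - 2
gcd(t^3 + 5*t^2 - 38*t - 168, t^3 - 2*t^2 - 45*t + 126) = t^2 + t - 42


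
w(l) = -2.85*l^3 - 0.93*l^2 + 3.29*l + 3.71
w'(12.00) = -1250.23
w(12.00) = -5015.53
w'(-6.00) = -293.35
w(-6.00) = 566.09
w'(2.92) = -75.04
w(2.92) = -65.57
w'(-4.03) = -128.07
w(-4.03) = 161.88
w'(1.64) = -22.76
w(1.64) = -5.97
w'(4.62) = -187.80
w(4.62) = -281.98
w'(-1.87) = -23.13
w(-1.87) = 12.94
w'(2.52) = -55.69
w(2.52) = -39.51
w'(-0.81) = -0.81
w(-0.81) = 1.95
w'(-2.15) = -32.23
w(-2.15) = 20.66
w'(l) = -8.55*l^2 - 1.86*l + 3.29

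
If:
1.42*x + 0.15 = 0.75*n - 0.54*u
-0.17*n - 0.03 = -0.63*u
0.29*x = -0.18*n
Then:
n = 0.12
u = 0.08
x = -0.07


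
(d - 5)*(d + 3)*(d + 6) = d^3 + 4*d^2 - 27*d - 90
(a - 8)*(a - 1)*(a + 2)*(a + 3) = a^4 - 4*a^3 - 31*a^2 - 14*a + 48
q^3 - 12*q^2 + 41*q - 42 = (q - 7)*(q - 3)*(q - 2)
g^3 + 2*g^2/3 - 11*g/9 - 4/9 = (g - 1)*(g + 1/3)*(g + 4/3)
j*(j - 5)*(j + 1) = j^3 - 4*j^2 - 5*j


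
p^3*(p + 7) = p^4 + 7*p^3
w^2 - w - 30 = (w - 6)*(w + 5)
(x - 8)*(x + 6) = x^2 - 2*x - 48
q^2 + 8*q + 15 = (q + 3)*(q + 5)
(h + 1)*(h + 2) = h^2 + 3*h + 2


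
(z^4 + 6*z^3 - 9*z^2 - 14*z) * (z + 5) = z^5 + 11*z^4 + 21*z^3 - 59*z^2 - 70*z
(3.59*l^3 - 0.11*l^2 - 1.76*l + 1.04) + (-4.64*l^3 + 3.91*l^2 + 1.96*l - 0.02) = -1.05*l^3 + 3.8*l^2 + 0.2*l + 1.02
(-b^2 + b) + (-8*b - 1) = -b^2 - 7*b - 1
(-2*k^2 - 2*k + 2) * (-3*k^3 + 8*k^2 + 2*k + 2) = 6*k^5 - 10*k^4 - 26*k^3 + 8*k^2 + 4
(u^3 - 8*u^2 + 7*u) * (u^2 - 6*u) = u^5 - 14*u^4 + 55*u^3 - 42*u^2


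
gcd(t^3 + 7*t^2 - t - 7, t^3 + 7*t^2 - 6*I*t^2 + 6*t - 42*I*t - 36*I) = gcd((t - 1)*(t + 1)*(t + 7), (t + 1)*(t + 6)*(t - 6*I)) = t + 1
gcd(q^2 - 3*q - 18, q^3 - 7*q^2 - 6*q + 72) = q^2 - 3*q - 18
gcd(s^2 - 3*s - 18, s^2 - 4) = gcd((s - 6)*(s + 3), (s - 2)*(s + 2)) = 1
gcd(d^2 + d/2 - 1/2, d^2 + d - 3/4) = d - 1/2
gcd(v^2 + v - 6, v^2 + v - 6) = v^2 + v - 6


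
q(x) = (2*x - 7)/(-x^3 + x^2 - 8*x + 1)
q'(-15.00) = 0.00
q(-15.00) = -0.00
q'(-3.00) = -0.11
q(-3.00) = -0.21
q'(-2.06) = -0.23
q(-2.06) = -0.37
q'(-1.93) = -0.26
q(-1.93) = -0.40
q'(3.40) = -0.04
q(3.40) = 0.00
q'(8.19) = 0.00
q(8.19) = -0.02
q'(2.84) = -0.08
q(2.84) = 0.04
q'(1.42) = -0.55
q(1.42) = 0.37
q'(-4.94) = -0.03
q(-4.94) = -0.09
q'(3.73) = -0.03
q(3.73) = -0.01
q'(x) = (2*x - 7)*(3*x^2 - 2*x + 8)/(-x^3 + x^2 - 8*x + 1)^2 + 2/(-x^3 + x^2 - 8*x + 1)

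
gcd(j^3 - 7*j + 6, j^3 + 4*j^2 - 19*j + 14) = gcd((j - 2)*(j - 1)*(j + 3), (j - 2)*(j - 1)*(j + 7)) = j^2 - 3*j + 2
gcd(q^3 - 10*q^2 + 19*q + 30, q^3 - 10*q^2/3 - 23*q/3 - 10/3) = q^2 - 4*q - 5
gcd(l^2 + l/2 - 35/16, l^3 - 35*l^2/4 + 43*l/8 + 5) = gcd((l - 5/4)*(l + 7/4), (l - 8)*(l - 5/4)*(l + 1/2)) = l - 5/4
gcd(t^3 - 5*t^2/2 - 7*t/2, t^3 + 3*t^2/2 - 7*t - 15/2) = t + 1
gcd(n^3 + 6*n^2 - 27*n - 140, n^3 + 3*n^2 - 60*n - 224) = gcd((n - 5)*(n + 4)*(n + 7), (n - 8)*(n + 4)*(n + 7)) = n^2 + 11*n + 28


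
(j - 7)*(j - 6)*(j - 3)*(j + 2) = j^4 - 14*j^3 + 49*j^2 + 36*j - 252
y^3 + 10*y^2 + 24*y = y*(y + 4)*(y + 6)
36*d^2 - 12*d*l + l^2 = (-6*d + l)^2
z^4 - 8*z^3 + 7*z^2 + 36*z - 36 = (z - 6)*(z - 3)*(z - 1)*(z + 2)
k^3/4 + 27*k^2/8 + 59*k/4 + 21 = (k/4 + 1)*(k + 7/2)*(k + 6)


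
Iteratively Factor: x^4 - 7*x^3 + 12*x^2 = (x)*(x^3 - 7*x^2 + 12*x) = x^2*(x^2 - 7*x + 12) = x^2*(x - 4)*(x - 3)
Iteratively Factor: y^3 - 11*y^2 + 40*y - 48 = (y - 3)*(y^2 - 8*y + 16) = (y - 4)*(y - 3)*(y - 4)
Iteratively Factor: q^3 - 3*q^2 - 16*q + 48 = (q - 3)*(q^2 - 16) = (q - 3)*(q + 4)*(q - 4)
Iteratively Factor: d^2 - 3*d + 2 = (d - 1)*(d - 2)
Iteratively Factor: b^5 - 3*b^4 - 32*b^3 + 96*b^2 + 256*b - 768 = (b + 4)*(b^4 - 7*b^3 - 4*b^2 + 112*b - 192) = (b - 4)*(b + 4)*(b^3 - 3*b^2 - 16*b + 48) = (b - 4)^2*(b + 4)*(b^2 + b - 12) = (b - 4)^2*(b - 3)*(b + 4)*(b + 4)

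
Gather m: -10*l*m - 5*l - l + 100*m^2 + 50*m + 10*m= -6*l + 100*m^2 + m*(60 - 10*l)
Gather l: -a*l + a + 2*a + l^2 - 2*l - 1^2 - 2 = 3*a + l^2 + l*(-a - 2) - 3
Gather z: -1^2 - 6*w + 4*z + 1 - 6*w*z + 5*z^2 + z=-6*w + 5*z^2 + z*(5 - 6*w)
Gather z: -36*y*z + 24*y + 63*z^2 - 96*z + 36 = 24*y + 63*z^2 + z*(-36*y - 96) + 36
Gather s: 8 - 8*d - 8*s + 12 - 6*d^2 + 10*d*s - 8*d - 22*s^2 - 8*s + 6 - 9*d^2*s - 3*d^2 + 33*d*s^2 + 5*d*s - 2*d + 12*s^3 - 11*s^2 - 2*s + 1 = -9*d^2 - 18*d + 12*s^3 + s^2*(33*d - 33) + s*(-9*d^2 + 15*d - 18) + 27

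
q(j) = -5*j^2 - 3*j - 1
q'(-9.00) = 87.00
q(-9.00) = -379.00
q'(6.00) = -63.00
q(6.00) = -199.00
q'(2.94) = -32.40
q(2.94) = -53.04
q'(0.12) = -4.20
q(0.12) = -1.43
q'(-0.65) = 3.50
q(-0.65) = -1.16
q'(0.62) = -9.20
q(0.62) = -4.78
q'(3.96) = -42.60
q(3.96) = -91.29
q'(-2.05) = 17.50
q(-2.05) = -15.86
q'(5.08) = -53.80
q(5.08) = -145.27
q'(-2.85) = 25.50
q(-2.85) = -33.06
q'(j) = -10*j - 3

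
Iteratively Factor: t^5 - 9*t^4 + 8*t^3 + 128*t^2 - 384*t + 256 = (t - 4)*(t^4 - 5*t^3 - 12*t^2 + 80*t - 64) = (t - 4)*(t - 1)*(t^3 - 4*t^2 - 16*t + 64) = (t - 4)^2*(t - 1)*(t^2 - 16) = (t - 4)^2*(t - 1)*(t + 4)*(t - 4)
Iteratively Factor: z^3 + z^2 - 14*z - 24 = (z + 2)*(z^2 - z - 12) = (z - 4)*(z + 2)*(z + 3)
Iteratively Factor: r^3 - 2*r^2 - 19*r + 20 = (r - 5)*(r^2 + 3*r - 4) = (r - 5)*(r - 1)*(r + 4)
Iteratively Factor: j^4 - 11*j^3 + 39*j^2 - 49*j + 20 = (j - 1)*(j^3 - 10*j^2 + 29*j - 20) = (j - 5)*(j - 1)*(j^2 - 5*j + 4) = (j - 5)*(j - 1)^2*(j - 4)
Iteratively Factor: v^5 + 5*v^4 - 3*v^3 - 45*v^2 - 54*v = (v + 3)*(v^4 + 2*v^3 - 9*v^2 - 18*v) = (v - 3)*(v + 3)*(v^3 + 5*v^2 + 6*v) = (v - 3)*(v + 2)*(v + 3)*(v^2 + 3*v) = (v - 3)*(v + 2)*(v + 3)^2*(v)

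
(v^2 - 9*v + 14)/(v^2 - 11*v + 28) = (v - 2)/(v - 4)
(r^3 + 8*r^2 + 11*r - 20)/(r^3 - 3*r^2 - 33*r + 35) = (r + 4)/(r - 7)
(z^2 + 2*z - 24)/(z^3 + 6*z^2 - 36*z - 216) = (z - 4)/(z^2 - 36)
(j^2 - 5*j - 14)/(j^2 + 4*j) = (j^2 - 5*j - 14)/(j*(j + 4))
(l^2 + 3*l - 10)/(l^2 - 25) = (l - 2)/(l - 5)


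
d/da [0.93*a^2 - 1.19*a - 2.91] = 1.86*a - 1.19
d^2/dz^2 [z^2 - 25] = 2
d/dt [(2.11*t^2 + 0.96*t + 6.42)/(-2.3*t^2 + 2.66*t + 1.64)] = (7.8206*t^2 + 36.4528*t - 15.5028)/(5.29*t^4 - 12.236*t^3 - 0.468399999999998*t^2 + 8.7248*t + 2.6896)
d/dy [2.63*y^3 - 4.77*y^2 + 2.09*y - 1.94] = 7.89*y^2 - 9.54*y + 2.09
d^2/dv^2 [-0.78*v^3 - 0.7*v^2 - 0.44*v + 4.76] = -4.68*v - 1.4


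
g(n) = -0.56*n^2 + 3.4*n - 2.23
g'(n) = 3.4 - 1.12*n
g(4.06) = 2.34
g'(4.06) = -1.15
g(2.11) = 2.45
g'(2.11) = 1.04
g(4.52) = 1.70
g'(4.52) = -1.66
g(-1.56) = -8.90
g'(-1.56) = 5.15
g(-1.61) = -9.16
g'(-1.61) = 5.20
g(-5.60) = -38.83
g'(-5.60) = 9.67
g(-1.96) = -11.05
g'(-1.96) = 5.60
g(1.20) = 1.04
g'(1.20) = 2.06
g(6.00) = -1.99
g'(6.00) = -3.32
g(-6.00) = -42.79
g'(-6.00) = 10.12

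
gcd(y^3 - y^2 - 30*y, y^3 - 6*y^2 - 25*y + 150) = y^2 - y - 30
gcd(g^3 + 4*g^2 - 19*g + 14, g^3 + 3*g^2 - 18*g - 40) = 1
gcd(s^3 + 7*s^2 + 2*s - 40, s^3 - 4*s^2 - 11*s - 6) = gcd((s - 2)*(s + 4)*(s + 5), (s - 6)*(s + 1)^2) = 1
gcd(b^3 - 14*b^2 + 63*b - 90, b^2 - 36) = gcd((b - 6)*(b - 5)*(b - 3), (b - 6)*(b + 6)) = b - 6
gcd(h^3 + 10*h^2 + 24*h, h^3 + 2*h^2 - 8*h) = h^2 + 4*h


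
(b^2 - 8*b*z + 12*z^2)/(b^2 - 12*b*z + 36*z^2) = (-b + 2*z)/(-b + 6*z)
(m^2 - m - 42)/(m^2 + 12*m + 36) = (m - 7)/(m + 6)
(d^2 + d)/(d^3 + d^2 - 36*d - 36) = d/(d^2 - 36)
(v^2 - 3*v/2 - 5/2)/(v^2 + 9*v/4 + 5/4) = 2*(2*v - 5)/(4*v + 5)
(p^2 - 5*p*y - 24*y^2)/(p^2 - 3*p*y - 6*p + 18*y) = (p^2 - 5*p*y - 24*y^2)/(p^2 - 3*p*y - 6*p + 18*y)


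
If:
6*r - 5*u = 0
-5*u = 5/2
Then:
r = -5/12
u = -1/2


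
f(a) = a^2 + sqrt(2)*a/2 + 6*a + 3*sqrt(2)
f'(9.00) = 24.71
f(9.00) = 145.61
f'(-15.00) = -23.29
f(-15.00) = 128.64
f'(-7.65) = -8.59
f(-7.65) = 11.46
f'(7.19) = 21.09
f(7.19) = 104.16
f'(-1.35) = 4.01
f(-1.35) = -2.99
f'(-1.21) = 4.29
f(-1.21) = -2.41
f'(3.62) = 13.95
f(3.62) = 41.63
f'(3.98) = 14.67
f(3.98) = 46.78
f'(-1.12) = 4.47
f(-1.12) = -2.01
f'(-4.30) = -1.89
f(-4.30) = -6.11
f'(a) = 2*a + sqrt(2)/2 + 6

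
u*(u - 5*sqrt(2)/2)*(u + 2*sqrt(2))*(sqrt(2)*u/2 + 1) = sqrt(2)*u^4/2 + u^3/2 - 11*sqrt(2)*u^2/2 - 10*u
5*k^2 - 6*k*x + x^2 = (-5*k + x)*(-k + x)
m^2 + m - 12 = (m - 3)*(m + 4)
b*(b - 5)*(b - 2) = b^3 - 7*b^2 + 10*b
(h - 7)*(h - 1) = h^2 - 8*h + 7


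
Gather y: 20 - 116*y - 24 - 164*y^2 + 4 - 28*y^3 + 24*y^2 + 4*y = -28*y^3 - 140*y^2 - 112*y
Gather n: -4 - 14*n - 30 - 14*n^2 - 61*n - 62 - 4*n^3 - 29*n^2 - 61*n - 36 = -4*n^3 - 43*n^2 - 136*n - 132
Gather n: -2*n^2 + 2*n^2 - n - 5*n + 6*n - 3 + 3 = 0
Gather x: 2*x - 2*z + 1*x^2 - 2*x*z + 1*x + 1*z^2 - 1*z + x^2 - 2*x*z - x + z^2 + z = 2*x^2 + x*(2 - 4*z) + 2*z^2 - 2*z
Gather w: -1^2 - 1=-2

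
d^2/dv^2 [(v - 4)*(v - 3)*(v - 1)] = 6*v - 16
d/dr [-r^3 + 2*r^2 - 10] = r*(4 - 3*r)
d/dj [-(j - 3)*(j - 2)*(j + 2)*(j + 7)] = -4*j^3 - 12*j^2 + 50*j + 16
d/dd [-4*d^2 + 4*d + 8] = 4 - 8*d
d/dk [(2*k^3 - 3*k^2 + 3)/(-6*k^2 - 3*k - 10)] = 3*(-4*k^4 - 4*k^3 - 17*k^2 + 32*k + 3)/(36*k^4 + 36*k^3 + 129*k^2 + 60*k + 100)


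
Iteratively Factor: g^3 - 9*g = (g - 3)*(g^2 + 3*g) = g*(g - 3)*(g + 3)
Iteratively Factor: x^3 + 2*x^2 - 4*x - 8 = (x - 2)*(x^2 + 4*x + 4) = (x - 2)*(x + 2)*(x + 2)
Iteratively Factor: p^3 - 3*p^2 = (p)*(p^2 - 3*p) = p*(p - 3)*(p)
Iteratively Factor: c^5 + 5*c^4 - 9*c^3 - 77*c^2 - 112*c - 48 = (c - 4)*(c^4 + 9*c^3 + 27*c^2 + 31*c + 12) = (c - 4)*(c + 4)*(c^3 + 5*c^2 + 7*c + 3) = (c - 4)*(c + 3)*(c + 4)*(c^2 + 2*c + 1) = (c - 4)*(c + 1)*(c + 3)*(c + 4)*(c + 1)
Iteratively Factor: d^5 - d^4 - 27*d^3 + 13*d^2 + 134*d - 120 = (d - 2)*(d^4 + d^3 - 25*d^2 - 37*d + 60) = (d - 2)*(d - 1)*(d^3 + 2*d^2 - 23*d - 60) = (d - 5)*(d - 2)*(d - 1)*(d^2 + 7*d + 12) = (d - 5)*(d - 2)*(d - 1)*(d + 4)*(d + 3)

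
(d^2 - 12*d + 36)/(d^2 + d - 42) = (d - 6)/(d + 7)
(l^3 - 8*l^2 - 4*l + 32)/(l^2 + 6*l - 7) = (l^3 - 8*l^2 - 4*l + 32)/(l^2 + 6*l - 7)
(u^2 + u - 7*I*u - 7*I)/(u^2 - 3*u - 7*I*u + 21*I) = (u + 1)/(u - 3)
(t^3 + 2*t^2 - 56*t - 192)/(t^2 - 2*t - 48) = t + 4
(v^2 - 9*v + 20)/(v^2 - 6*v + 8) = (v - 5)/(v - 2)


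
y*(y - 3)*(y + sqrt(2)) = y^3 - 3*y^2 + sqrt(2)*y^2 - 3*sqrt(2)*y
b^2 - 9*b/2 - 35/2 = (b - 7)*(b + 5/2)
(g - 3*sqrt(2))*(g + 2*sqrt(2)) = g^2 - sqrt(2)*g - 12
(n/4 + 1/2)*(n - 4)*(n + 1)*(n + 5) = n^4/4 + n^3 - 15*n^2/4 - 29*n/2 - 10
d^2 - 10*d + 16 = (d - 8)*(d - 2)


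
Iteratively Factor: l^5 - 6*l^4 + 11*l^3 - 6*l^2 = (l)*(l^4 - 6*l^3 + 11*l^2 - 6*l) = l*(l - 1)*(l^3 - 5*l^2 + 6*l) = l*(l - 3)*(l - 1)*(l^2 - 2*l) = l*(l - 3)*(l - 2)*(l - 1)*(l)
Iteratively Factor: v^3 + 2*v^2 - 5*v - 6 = (v - 2)*(v^2 + 4*v + 3) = (v - 2)*(v + 3)*(v + 1)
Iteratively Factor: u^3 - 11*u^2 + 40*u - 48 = (u - 4)*(u^2 - 7*u + 12) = (u - 4)*(u - 3)*(u - 4)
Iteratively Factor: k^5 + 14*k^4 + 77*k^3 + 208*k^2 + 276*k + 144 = (k + 2)*(k^4 + 12*k^3 + 53*k^2 + 102*k + 72) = (k + 2)*(k + 3)*(k^3 + 9*k^2 + 26*k + 24) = (k + 2)*(k + 3)^2*(k^2 + 6*k + 8) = (k + 2)*(k + 3)^2*(k + 4)*(k + 2)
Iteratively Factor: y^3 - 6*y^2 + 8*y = (y)*(y^2 - 6*y + 8) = y*(y - 2)*(y - 4)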